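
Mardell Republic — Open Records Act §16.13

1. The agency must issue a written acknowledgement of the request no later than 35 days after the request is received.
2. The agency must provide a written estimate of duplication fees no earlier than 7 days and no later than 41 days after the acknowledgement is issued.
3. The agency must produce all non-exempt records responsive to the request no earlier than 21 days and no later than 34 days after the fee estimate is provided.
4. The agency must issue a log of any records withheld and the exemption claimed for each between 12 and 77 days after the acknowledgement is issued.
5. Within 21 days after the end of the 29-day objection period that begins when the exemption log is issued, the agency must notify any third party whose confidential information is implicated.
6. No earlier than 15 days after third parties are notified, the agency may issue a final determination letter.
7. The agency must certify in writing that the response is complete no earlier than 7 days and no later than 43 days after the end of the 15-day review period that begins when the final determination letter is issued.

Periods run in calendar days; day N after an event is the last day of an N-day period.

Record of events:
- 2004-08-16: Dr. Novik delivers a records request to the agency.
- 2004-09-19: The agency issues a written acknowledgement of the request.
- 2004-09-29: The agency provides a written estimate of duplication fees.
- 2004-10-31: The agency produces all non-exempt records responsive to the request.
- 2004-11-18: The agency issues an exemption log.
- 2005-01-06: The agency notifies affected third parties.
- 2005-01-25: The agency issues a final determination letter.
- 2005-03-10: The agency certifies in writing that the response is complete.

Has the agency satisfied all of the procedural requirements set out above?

Yes

(1) due by 2004-08-16 + 35 days = 2004-09-20; completed 2004-09-19, before the deadline.
(2) the permitted window runs from 2004-09-19 + 7 = 2004-09-26 to 2004-09-19 + 41 = 2004-10-30; done 2004-09-29 — within the window.
(3) the permitted window runs from 2004-09-29 + 21 = 2004-10-20 to 2004-09-29 + 34 = 2004-11-02; done 2004-10-31, which is between those dates.
(4) the permitted window runs from 2004-09-19 + 12 = 2004-10-01 to 2004-09-19 + 77 = 2004-12-05; done 2004-11-18, which is between those dates.
(5) due by 2004-12-17 + 21 days = 2005-01-07; completed 2005-01-06, before the deadline.
(6) permitted from 2005-01-06 + 15 days = 2005-01-21 onward; done 2005-01-25 — permitted.
(7) the permitted window runs from 2005-02-09 + 7 = 2005-02-16 to 2005-02-09 + 43 = 2005-03-24; 2005-03-10 falls inside that range.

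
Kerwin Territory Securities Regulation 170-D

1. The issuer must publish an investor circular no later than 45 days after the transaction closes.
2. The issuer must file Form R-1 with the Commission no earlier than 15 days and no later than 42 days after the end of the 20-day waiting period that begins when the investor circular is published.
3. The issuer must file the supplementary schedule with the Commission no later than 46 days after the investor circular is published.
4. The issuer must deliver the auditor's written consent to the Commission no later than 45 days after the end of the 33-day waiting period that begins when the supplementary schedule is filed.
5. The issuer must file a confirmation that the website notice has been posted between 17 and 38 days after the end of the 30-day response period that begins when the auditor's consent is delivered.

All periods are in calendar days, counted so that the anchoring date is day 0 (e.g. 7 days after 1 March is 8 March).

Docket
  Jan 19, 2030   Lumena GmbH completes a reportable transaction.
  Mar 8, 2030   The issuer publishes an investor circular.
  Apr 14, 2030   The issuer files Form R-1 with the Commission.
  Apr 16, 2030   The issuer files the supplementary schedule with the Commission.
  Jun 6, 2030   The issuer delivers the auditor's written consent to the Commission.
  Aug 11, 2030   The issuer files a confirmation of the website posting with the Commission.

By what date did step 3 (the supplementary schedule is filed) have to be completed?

Apr 23, 2030

Step 3 runs from Mar 8, 2030, when the investor circular is published. 46 days after Mar 8, 2030 is Apr 23, 2030.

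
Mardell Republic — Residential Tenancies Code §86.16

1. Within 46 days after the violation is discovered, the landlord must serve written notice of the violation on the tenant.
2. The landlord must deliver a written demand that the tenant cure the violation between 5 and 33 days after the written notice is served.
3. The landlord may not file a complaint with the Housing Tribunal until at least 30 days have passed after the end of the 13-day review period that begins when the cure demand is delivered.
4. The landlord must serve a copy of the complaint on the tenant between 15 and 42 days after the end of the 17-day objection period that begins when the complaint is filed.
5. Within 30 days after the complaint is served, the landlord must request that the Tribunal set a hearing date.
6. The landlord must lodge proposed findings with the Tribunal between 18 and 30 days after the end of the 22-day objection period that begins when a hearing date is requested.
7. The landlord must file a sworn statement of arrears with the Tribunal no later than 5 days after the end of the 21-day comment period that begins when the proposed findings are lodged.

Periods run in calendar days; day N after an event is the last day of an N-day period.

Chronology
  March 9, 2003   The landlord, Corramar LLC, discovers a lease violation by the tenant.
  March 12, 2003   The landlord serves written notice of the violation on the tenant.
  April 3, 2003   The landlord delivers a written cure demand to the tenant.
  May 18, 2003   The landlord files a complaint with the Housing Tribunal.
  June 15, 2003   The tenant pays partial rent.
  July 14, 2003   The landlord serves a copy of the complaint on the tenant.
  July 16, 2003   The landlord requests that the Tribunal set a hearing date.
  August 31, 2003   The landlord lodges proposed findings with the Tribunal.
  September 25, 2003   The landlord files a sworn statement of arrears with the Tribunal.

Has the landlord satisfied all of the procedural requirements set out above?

(1) due by March 9, 2003 + 46 days = April 24, 2003; done March 12, 2003 — timely.
(2) the permitted window runs from March 12, 2003 + 5 = March 17, 2003 to March 12, 2003 + 33 = April 14, 2003; done April 3, 2003, which is between those dates.
(3) permitted from April 16, 2003 + 30 days = May 16, 2003 onward; May 18, 2003 is on or after that date.
(4) the permitted window runs from June 4, 2003 + 15 = June 19, 2003 to June 4, 2003 + 42 = July 16, 2003; done July 14, 2003, which is between those dates.
(5) due by July 14, 2003 + 30 days = August 13, 2003; completed July 16, 2003, before the deadline.
(6) the permitted window runs from August 7, 2003 + 18 = August 25, 2003 to August 7, 2003 + 30 = September 6, 2003; August 31, 2003 falls inside that range.
(7) due by September 21, 2003 + 5 days = September 26, 2003; completed September 25, 2003, before the deadline.

Yes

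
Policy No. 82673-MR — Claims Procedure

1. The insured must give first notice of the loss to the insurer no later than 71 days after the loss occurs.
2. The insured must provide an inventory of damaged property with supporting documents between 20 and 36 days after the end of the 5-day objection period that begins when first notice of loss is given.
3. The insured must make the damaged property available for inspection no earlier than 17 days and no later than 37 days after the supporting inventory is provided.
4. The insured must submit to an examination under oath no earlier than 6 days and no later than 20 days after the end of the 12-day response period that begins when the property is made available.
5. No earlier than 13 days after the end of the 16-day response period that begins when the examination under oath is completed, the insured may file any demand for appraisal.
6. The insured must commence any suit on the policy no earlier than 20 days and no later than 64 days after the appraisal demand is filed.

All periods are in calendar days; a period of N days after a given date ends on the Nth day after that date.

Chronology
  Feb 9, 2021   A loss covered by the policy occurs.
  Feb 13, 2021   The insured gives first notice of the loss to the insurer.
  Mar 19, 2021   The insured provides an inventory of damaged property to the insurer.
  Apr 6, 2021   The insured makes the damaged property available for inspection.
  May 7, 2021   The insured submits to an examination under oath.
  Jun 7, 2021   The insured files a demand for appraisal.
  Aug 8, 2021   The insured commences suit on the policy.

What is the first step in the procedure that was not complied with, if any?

Step 1: 71 days after Feb 9, 2021 (when the loss occurs) is Apr 21, 2021; Feb 13, 2021 is within that limit.
Step 2: the window is 20–36 days after Feb 18, 2021 (end of the 5-day objection period, which began when first notice of loss is given on Feb 13, 2021), so Mar 10, 2021 through Mar 26, 2021; done Mar 19, 2021, which is between those dates.
Step 3: the window is 17–37 days after Mar 19, 2021 (when the supporting inventory is provided), so Apr 5, 2021 through Apr 25, 2021; Apr 6, 2021 falls inside that range.
Step 4: the window is 6–20 days after Apr 18, 2021 (end of the 12-day response period, which began when the property is made available on Apr 6, 2021), so Apr 24, 2021 through May 8, 2021; May 7, 2021 falls inside that range.
Step 5: the earliest permitted date is 13 days after May 23, 2021 (end of the 16-day response period, which began when the examination under oath is completed on May 7, 2021), i.e. Jun 5, 2021; Jun 7, 2021 is on or after that date.
Step 6: the window is 20–64 days after Jun 7, 2021 (when the appraisal demand is filed), so Jun 27, 2021 through Aug 10, 2021; done Aug 8, 2021 — within the window.

None — every step was satisfied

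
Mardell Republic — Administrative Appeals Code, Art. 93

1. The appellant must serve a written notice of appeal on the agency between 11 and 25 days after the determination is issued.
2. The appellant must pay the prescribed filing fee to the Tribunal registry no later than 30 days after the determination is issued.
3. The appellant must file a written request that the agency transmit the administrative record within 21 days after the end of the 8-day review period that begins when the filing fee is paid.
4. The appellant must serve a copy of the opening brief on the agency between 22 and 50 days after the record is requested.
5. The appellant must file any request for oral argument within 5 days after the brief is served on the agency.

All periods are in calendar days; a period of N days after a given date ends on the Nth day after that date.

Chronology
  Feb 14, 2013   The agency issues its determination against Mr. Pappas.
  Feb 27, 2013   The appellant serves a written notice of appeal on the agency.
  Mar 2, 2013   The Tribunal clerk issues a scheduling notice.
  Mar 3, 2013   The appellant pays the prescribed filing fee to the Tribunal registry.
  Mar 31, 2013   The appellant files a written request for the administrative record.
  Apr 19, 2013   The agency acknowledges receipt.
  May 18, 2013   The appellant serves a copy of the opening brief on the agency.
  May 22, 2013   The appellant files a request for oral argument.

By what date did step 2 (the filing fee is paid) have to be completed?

Mar 16, 2013

Step 2 runs from Feb 14, 2013, when the determination is issued. 30 days after Feb 14, 2013 is Mar 16, 2013.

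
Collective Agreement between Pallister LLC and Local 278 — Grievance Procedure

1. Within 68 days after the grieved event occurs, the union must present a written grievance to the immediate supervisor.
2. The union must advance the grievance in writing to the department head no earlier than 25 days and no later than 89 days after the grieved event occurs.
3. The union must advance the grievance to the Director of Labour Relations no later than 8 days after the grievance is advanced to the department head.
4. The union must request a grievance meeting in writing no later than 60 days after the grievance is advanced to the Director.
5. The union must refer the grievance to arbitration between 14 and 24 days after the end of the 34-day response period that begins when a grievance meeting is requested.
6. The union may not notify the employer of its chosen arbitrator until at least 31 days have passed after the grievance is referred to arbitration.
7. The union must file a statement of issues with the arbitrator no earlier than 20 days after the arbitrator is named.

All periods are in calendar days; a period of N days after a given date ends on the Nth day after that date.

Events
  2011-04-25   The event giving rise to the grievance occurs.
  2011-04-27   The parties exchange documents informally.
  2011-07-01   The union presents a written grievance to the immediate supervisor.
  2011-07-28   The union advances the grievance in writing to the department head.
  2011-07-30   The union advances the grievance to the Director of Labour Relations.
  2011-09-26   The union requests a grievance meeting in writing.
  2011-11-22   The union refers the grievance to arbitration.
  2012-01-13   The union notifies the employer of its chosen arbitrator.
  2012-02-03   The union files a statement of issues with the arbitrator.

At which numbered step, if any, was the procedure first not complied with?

(1) due by 2011-04-25 + 68 days = 2011-07-02; done 2011-07-01 — timely.
(2) the permitted window runs from 2011-04-25 + 25 = 2011-05-20 to 2011-04-25 + 89 = 2011-07-23; done 2011-07-28 — 5 days after the window closed.
Later steps need not be reached.

Step 2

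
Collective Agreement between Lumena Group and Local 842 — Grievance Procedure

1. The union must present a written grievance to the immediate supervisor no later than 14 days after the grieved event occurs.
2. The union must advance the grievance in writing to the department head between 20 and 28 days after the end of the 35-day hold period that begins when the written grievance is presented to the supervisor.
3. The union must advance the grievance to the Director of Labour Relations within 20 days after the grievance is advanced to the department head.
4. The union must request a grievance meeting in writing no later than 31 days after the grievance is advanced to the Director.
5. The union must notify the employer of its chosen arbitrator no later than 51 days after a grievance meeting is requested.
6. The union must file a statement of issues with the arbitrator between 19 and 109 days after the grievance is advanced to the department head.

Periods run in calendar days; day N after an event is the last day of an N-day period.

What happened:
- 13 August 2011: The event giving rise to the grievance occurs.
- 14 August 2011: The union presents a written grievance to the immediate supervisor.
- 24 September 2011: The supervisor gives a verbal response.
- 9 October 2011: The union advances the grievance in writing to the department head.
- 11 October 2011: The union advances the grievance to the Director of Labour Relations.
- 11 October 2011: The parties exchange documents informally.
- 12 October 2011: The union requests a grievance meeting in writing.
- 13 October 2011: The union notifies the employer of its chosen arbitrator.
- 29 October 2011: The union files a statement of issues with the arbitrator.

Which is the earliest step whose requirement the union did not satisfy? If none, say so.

(1) due by 13 August 2011 + 14 days = 27 August 2011; done 14 August 2011 — timely.
(2) the permitted window runs from 18 September 2011 + 20 = 8 October 2011 to 18 September 2011 + 28 = 16 October 2011; done 9 October 2011 — within the window.
(3) due by 9 October 2011 + 20 days = 29 October 2011; completed 11 October 2011, before the deadline.
(4) due by 11 October 2011 + 31 days = 11 November 2011; done 12 October 2011 — timely.
(5) due by 12 October 2011 + 51 days = 2 December 2011; completed 13 October 2011, before the deadline.
(6) the permitted window runs from 9 October 2011 + 19 = 28 October 2011 to 9 October 2011 + 109 = 26 January 2012; done 29 October 2011, which is between those dates.

None — every step was satisfied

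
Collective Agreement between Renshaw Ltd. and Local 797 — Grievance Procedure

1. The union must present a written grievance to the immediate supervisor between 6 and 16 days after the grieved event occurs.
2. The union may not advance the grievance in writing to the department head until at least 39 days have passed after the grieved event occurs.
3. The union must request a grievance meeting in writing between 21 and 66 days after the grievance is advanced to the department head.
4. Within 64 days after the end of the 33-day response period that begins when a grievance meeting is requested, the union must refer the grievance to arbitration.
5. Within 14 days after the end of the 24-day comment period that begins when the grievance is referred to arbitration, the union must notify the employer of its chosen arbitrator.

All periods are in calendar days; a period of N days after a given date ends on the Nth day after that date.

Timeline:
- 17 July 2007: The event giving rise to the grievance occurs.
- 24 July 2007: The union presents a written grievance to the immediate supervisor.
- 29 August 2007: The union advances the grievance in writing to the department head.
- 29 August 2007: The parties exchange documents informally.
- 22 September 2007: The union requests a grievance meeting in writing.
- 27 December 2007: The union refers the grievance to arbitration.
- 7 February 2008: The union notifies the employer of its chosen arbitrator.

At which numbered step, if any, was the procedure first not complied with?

Step 1 — 6 and 16 days from 17 July 2007 (when the grieved event occurs) are 23 July 2007 and 2 August 2007 respectively; done 24 July 2007 — within the window.
Step 2 — must wait 39 days from 17 July 2007 (when the grieved event occurs), so not before 25 August 2007; 29 August 2007 is on or after that date.
Step 3 — 21 and 66 days from 29 August 2007 (when the grievance is advanced to the department head) are 19 September 2007 and 3 November 2007 respectively; done 22 September 2007 — within the window.
Step 4 — counting 64 days from 25 October 2007 (end of the 33-day response period, which began when a grievance meeting is requested on 22 September 2007) gives a deadline of 28 December 2007; 27 December 2007 is within that limit.
Step 5 — counting 14 days from 20 January 2008 (end of the 24-day comment period, which began when the grievance is referred to arbitration on 27 December 2007) gives a deadline of 3 February 2008; 7 February 2008 misses that deadline by 4 days.
The procedure was therefore not followed at step 5.

Step 5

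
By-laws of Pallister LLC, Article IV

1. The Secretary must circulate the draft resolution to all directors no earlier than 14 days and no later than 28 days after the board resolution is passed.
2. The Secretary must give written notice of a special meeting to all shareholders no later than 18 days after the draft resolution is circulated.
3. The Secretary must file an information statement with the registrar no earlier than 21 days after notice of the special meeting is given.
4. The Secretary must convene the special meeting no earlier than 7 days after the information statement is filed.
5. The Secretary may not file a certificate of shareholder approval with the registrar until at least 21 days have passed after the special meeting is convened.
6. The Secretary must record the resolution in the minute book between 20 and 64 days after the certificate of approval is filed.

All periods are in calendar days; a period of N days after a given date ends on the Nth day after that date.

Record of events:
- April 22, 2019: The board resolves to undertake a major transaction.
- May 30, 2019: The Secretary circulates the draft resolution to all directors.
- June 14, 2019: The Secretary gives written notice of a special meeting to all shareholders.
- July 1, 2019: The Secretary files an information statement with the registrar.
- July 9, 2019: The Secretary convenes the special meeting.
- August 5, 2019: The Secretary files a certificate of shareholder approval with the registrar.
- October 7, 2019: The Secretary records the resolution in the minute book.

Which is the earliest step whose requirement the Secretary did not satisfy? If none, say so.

Step 1

Step 1 — 14 and 28 days from April 22, 2019 (when the board resolution is passed) are May 6, 2019 and May 20, 2019 respectively; May 30, 2019 is 10 days past the end of the window.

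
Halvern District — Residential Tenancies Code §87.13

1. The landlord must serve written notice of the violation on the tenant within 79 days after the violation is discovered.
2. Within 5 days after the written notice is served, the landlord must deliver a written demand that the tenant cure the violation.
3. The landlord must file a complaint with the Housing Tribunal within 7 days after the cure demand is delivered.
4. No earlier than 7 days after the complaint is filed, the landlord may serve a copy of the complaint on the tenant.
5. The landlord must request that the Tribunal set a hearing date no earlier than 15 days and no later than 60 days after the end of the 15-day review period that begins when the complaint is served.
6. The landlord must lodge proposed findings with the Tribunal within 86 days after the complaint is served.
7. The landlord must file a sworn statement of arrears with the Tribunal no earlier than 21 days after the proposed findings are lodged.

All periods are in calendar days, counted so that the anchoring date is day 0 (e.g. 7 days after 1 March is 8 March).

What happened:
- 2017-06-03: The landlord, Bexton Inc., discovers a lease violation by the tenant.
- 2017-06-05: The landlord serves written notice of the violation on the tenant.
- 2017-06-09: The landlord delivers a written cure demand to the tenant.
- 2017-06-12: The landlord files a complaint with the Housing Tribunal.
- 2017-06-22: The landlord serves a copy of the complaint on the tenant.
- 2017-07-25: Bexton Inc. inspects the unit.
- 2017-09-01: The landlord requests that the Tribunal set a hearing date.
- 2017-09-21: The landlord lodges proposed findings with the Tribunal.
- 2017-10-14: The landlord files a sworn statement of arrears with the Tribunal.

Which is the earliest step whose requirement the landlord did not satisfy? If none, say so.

Step 6

Step 1 — counting 79 days from 2017-06-03 (when the violation is discovered) gives a deadline of 2017-08-21; 2017-06-05 is within that limit.
Step 2 — counting 5 days from 2017-06-05 (when the written notice is served) gives a deadline of 2017-06-10; completed 2017-06-09, before the deadline.
Step 3 — counting 7 days from 2017-06-09 (when the cure demand is delivered) gives a deadline of 2017-06-16; 2017-06-12 is within that limit.
Step 4 — must wait 7 days from 2017-06-12 (when the complaint is filed), so not before 2017-06-19; done 2017-06-22, after the minimum wait.
Step 5 — 15 and 60 days from 2017-07-07 (end of the 15-day review period, which began when the complaint is served on 2017-06-22) are 2017-07-22 and 2017-09-05 respectively; done 2017-09-01, which is between those dates.
Step 6 — counting 86 days from 2017-06-22 (when the complaint is served) gives a deadline of 2017-09-16; done 2017-09-21 — 5 days late.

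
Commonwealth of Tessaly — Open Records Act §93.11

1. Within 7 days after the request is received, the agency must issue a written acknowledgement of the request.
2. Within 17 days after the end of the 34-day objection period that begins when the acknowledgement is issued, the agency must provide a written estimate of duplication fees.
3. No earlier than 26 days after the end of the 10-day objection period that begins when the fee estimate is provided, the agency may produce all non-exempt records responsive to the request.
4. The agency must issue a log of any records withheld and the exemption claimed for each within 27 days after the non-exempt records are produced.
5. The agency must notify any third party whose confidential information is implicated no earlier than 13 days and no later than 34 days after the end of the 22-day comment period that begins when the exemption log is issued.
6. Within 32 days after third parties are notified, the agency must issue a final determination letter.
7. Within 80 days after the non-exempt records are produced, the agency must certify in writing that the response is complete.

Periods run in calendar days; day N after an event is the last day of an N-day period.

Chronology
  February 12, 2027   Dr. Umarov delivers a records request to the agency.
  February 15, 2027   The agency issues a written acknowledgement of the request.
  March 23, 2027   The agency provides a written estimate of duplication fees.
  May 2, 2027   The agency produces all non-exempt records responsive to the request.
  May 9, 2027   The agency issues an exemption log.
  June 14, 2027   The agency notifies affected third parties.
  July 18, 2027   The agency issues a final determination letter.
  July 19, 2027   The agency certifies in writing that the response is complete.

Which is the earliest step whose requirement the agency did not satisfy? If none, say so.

Step 1: 7 days after February 12, 2027 (when the request is received) is February 19, 2027; completed February 15, 2027, before the deadline.
Step 2: 17 days after March 21, 2027 (end of the 34-day objection period, which began when the acknowledgement is issued on February 15, 2027) is April 7, 2027; done March 23, 2027 — timely.
Step 3: the earliest permitted date is 26 days after April 2, 2027 (end of the 10-day objection period, which began when the fee estimate is provided on March 23, 2027), i.e. April 28, 2027; May 2, 2027 is on or after that date.
Step 4: 27 days after May 2, 2027 (when the non-exempt records are produced) is May 29, 2027; done May 9, 2027 — timely.
Step 5: the window is 13–34 days after May 31, 2027 (end of the 22-day comment period, which began when the exemption log is issued on May 9, 2027), so June 13, 2027 through July 4, 2027; done June 14, 2027, which is between those dates.
Step 6: 32 days after June 14, 2027 (when third parties are notified) is July 16, 2027; done July 18, 2027 — 2 days late.

Step 6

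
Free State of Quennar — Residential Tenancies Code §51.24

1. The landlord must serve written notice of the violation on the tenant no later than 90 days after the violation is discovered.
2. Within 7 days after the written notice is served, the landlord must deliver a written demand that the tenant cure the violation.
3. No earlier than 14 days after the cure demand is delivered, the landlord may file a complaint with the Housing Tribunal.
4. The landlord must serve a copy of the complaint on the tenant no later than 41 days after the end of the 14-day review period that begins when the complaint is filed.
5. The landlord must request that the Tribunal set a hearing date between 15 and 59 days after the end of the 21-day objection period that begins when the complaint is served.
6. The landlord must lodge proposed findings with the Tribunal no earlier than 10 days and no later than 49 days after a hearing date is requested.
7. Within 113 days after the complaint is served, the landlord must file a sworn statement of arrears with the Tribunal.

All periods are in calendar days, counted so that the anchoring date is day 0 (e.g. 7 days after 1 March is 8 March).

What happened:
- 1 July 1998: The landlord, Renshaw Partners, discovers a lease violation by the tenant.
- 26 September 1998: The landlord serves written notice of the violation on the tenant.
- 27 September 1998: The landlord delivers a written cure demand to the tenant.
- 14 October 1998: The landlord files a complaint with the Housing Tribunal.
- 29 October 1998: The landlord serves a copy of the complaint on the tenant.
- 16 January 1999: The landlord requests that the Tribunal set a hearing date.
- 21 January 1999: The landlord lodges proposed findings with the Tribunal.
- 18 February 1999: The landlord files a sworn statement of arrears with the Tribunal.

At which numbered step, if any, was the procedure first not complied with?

Step 6

Step 1 — counting 90 days from 1 July 1998 (when the violation is discovered) gives a deadline of 29 September 1998; 26 September 1998 is within that limit.
Step 2 — counting 7 days from 26 September 1998 (when the written notice is served) gives a deadline of 3 October 1998; 27 September 1998 is within that limit.
Step 3 — must wait 14 days from 27 September 1998 (when the cure demand is delivered), so not before 11 October 1998; done 14 October 1998, after the minimum wait.
Step 4 — counting 41 days from 28 October 1998 (end of the 14-day review period, which began when the complaint is filed on 14 October 1998) gives a deadline of 8 December 1998; done 29 October 1998 — timely.
Step 5 — 15 and 59 days from 19 November 1998 (end of the 21-day objection period, which began when the complaint is served on 29 October 1998) are 4 December 1998 and 17 January 1999 respectively; done 16 January 1999 — within the window.
Step 6 — 10 and 49 days from 16 January 1999 (when a hearing date is requested) are 26 January 1999 and 6 March 1999 respectively; done 21 January 1999 — 5 days before the window opened.
The procedure was therefore not followed at step 6.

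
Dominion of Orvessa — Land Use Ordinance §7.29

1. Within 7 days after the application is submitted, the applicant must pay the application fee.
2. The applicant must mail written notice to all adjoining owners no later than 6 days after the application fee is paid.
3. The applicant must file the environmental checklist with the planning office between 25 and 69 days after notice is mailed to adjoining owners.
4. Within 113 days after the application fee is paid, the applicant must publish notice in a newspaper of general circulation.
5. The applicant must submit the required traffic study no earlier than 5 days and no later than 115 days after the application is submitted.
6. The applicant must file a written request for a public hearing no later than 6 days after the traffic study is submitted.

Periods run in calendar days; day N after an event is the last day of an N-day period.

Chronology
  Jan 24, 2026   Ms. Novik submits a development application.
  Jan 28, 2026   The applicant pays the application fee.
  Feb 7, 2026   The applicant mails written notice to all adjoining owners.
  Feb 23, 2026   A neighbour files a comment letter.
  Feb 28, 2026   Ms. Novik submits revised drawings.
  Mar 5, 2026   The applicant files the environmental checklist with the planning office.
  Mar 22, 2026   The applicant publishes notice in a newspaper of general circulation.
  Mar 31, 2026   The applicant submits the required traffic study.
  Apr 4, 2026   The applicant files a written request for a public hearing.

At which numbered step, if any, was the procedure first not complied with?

Step 2

Step 1 — counting 7 days from Jan 24, 2026 (when the application is submitted) gives a deadline of Jan 31, 2026; completed Jan 28, 2026, before the deadline.
Step 2 — counting 6 days from Jan 28, 2026 (when the application fee is paid) gives a deadline of Feb 3, 2026; Feb 7, 2026 misses that deadline by 4 days.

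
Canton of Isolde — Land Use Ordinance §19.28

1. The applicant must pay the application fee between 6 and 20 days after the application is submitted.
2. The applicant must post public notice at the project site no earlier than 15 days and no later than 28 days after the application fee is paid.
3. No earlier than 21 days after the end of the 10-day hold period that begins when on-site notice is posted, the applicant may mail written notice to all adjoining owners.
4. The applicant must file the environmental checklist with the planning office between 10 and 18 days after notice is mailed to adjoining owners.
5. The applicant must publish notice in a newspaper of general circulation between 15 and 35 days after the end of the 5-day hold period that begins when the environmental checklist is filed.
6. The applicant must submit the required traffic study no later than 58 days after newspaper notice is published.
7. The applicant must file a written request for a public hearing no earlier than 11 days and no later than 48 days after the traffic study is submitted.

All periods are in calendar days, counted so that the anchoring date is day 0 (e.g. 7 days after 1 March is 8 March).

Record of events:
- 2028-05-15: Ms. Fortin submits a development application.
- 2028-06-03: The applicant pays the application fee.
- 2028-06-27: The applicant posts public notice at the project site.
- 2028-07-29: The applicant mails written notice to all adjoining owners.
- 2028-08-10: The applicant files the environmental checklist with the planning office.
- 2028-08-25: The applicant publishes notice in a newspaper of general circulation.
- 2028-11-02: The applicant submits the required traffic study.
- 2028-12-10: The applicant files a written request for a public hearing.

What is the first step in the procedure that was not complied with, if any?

Step 1 — 6 and 20 days from 2028-05-15 (when the application is submitted) are 2028-05-21 and 2028-06-04 respectively; 2028-06-03 falls inside that range.
Step 2 — 15 and 28 days from 2028-06-03 (when the application fee is paid) are 2028-06-18 and 2028-07-01 respectively; done 2028-06-27 — within the window.
Step 3 — must wait 21 days from 2028-07-07 (end of the 10-day hold period, which began when on-site notice is posted on 2028-06-27), so not before 2028-07-28; done 2028-07-29, after the minimum wait.
Step 4 — 10 and 18 days from 2028-07-29 (when notice is mailed to adjoining owners) are 2028-08-08 and 2028-08-16 respectively; 2028-08-10 falls inside that range.
Step 5 — 15 and 35 days from 2028-08-15 (end of the 5-day hold period, which began when the environmental checklist is filed on 2028-08-10) are 2028-08-30 and 2028-09-19 respectively; 2028-08-25 is 5 days too early.
Later steps need not be reached.

Step 5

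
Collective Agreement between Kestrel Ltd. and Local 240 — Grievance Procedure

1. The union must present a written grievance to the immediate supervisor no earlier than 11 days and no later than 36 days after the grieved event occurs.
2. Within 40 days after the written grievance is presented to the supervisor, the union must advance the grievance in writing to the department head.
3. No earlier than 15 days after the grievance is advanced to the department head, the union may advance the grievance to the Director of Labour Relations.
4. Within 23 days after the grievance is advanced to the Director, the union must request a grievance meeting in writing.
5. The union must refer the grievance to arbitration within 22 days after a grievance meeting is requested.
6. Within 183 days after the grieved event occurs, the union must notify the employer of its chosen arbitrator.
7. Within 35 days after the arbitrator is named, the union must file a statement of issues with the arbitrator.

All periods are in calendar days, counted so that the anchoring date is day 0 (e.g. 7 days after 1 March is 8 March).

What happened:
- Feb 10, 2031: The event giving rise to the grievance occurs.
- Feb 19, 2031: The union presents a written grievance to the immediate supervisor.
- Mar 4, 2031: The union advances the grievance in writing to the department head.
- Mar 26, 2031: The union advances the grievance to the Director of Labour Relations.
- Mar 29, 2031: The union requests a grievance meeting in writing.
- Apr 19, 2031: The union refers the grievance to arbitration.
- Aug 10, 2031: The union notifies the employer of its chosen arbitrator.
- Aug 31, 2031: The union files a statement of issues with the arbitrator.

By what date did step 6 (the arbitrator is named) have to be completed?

Step 6 runs from Feb 10, 2031, when the grieved event occurs. 183 days after Feb 10, 2031 is Aug 12, 2031.

Aug 12, 2031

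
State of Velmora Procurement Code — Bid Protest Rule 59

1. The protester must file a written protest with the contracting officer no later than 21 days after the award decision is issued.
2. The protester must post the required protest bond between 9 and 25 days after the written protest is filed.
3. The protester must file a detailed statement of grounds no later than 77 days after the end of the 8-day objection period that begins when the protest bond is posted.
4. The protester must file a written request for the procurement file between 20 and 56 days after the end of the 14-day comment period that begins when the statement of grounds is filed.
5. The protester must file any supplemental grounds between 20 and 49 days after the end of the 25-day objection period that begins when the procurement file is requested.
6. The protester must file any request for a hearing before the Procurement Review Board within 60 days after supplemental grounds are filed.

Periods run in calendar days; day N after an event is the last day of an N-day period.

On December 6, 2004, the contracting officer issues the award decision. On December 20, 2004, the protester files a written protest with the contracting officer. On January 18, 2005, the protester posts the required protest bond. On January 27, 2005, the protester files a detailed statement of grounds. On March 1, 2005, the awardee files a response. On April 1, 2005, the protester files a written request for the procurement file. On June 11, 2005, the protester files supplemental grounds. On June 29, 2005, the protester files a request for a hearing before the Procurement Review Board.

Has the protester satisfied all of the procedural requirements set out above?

Step 1: 21 days after December 6, 2004 (when the award decision is issued) is December 27, 2004; done December 20, 2004 — timely.
Step 2: the window is 9–25 days after December 20, 2004 (when the written protest is filed), so December 29, 2004 through January 14, 2005; done January 18, 2005 — 4 days after the window closed.

No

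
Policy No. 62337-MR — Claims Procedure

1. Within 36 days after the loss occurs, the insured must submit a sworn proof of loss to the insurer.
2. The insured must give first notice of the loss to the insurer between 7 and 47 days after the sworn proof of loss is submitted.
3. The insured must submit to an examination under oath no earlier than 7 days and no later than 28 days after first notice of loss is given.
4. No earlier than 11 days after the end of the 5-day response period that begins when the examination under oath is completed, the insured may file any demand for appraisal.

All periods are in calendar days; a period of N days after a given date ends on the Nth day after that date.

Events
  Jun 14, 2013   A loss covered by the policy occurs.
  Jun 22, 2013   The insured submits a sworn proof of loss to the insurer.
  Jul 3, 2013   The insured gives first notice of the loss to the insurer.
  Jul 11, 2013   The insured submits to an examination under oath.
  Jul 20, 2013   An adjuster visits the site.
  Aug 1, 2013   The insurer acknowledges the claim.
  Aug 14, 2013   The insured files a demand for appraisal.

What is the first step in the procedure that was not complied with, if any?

(1) due by Jun 14, 2013 + 36 days = Jul 20, 2013; completed Jun 22, 2013, before the deadline.
(2) the permitted window runs from Jun 22, 2013 + 7 = Jun 29, 2013 to Jun 22, 2013 + 47 = Aug 8, 2013; done Jul 3, 2013, which is between those dates.
(3) the permitted window runs from Jul 3, 2013 + 7 = Jul 10, 2013 to Jul 3, 2013 + 28 = Jul 31, 2013; Jul 11, 2013 falls inside that range.
(4) permitted from Jul 16, 2013 + 11 days = Jul 27, 2013 onward; done Aug 14, 2013 — permitted.

None — every step was satisfied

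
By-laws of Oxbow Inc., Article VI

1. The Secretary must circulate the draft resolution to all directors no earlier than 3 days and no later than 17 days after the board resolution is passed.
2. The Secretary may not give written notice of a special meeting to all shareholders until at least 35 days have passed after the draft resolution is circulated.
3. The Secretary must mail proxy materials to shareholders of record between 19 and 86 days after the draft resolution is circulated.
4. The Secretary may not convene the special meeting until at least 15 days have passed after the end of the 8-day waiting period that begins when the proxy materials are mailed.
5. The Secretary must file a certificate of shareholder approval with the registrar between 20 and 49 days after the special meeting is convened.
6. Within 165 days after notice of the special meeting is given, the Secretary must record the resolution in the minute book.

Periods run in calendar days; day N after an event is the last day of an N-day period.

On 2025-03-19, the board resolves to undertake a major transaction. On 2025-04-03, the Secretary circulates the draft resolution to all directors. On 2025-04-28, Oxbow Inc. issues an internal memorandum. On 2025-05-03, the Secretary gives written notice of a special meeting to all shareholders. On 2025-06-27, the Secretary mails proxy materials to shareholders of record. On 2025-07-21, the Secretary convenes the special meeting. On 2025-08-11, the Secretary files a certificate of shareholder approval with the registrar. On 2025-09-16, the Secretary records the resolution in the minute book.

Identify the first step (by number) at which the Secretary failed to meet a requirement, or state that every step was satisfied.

Step 1: the window is 3–17 days after 2025-03-19 (when the board resolution is passed), so 2025-03-22 through 2025-04-05; 2025-04-03 falls inside that range.
Step 2: the earliest permitted date is 35 days after 2025-04-03 (when the draft resolution is circulated), i.e. 2025-05-08; acted on 2025-05-03, 5 days prematurely.
The analysis stops there.

Step 2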